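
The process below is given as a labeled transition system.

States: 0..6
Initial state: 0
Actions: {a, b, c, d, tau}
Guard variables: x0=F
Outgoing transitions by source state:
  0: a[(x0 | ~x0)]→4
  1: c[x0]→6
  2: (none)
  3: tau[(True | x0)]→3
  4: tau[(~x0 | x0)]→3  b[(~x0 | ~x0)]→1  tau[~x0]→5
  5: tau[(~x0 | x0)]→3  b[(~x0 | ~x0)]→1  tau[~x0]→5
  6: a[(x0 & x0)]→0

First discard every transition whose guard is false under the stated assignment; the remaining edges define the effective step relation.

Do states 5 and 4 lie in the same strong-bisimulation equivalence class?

Answer: BISIMILAR

Analysis:
Refine partition for ~:
  π0 = {{0,1,2,3,4,5,6}}
  π1 = {{0},{1,2,6},{3},{4,5}}
Fixed point at round 2; 4 class(es).
[5]={4,5}  [4]={4,5}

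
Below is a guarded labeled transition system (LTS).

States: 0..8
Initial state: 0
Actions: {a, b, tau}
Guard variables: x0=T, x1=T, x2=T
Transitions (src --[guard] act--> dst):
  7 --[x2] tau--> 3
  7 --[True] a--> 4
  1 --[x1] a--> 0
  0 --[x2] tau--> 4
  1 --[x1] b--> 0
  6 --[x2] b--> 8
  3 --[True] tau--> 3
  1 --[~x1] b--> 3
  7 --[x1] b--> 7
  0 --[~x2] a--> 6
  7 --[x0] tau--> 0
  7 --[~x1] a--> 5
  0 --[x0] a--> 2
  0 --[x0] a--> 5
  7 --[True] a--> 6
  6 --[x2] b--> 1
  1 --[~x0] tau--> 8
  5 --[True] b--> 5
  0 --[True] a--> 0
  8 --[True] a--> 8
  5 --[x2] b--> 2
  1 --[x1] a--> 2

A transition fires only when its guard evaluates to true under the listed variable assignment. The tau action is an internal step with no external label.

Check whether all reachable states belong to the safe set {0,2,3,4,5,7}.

Inv-set: {0,2,3,4,5,7}
Reachable = {0,2,4,5}
  0: safe
  2: safe
  4: safe
  5: safe

Answer: INVARIANT HOLDS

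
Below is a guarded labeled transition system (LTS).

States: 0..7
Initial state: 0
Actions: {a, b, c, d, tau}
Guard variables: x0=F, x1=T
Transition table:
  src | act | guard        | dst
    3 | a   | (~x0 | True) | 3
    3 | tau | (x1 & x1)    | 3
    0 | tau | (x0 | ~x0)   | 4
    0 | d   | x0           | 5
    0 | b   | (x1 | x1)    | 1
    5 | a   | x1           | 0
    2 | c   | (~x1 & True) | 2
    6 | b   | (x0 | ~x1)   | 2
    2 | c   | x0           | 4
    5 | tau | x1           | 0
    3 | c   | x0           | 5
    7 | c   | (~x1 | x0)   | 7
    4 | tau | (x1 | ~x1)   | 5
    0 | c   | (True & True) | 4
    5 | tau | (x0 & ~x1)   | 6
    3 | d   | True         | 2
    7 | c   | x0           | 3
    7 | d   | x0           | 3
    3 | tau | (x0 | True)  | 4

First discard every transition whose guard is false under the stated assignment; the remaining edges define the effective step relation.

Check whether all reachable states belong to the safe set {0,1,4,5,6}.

Answer: INVARIANT HOLDS

Working:
Allowed set {0,1,4,5,6}
Reachable = {0,1,4,5}
  0: safe
  1: safe
  4: safe
  5: safe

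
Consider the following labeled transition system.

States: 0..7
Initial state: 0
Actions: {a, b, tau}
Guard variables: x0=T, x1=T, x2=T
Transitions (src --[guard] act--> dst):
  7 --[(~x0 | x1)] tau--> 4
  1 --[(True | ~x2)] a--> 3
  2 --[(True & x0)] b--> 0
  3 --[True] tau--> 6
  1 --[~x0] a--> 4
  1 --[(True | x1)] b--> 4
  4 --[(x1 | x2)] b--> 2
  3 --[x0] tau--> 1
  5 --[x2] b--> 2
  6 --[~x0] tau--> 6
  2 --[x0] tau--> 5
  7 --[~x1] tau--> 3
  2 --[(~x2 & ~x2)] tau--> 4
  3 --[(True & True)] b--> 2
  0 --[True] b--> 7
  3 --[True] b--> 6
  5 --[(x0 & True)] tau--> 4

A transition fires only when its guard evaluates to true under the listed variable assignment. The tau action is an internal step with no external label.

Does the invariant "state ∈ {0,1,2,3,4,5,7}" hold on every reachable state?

Safe = {0,1,2,3,4,5,7}
R = {0,2,4,5,7}
  0: safe
  2: safe
  4: safe
  5: safe
  7: safe

Answer: INVARIANT HOLDS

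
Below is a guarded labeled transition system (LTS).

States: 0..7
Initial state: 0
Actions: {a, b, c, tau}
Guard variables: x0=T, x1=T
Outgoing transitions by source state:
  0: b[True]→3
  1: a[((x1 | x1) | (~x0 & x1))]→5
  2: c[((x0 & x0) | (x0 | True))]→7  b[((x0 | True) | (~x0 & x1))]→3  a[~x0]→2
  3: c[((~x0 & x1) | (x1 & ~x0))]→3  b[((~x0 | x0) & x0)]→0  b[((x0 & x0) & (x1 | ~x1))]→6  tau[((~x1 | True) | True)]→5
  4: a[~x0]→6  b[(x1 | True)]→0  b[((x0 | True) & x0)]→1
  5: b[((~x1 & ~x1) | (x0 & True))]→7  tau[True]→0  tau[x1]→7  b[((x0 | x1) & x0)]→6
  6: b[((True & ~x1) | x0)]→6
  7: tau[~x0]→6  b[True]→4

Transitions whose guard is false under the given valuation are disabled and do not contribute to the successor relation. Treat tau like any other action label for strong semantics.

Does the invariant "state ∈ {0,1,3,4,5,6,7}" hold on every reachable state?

Answer: INVARIANT HOLDS

Analysis:
Inv-set: {0,1,3,4,5,6,7}
Reach set: {0,1,3,4,5,6,7}
  0: ✓
  1: ✓
  3: ✓
  4: ✓
  5: ✓
  6: ✓
  7: ✓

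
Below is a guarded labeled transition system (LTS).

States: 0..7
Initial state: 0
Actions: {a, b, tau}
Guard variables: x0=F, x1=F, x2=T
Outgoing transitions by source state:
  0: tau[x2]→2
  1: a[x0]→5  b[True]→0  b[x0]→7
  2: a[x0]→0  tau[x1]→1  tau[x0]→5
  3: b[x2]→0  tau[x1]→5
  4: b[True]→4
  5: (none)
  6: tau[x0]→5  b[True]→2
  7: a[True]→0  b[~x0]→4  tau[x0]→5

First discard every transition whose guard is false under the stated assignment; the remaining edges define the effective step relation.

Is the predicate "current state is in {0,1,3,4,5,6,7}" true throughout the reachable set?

Allowed set {0,1,3,4,5,6,7}
Reach set: {0,2}
  0: ✓
  2: ✗ unsafe
reach 2 via tau — violates

Answer: INVARIANT VIOLATED at state 2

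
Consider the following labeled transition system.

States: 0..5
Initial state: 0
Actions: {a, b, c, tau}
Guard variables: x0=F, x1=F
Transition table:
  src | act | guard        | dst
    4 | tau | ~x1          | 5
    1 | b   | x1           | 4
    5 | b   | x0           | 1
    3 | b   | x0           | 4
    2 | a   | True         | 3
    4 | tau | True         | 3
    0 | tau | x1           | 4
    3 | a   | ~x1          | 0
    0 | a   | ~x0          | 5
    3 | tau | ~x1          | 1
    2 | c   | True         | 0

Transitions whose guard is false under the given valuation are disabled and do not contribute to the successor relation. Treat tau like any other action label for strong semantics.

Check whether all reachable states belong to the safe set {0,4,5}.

Inv-set: {0,4,5}
Reachable = {0,5}
  0: ok
  5: ok

Answer: INVARIANT HOLDS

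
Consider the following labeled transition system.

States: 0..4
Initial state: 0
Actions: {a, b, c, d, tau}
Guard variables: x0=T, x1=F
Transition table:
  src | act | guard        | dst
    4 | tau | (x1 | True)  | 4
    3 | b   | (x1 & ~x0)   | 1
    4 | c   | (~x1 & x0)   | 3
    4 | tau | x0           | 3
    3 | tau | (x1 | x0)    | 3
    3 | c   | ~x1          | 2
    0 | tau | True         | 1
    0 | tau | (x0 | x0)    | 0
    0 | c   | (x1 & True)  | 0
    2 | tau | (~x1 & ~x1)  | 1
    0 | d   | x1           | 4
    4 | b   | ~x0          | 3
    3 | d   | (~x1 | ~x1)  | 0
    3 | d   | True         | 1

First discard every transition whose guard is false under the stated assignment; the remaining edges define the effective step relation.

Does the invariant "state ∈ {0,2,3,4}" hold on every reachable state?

Answer: INVARIANT VIOLATED at state 1

Working:
Inv-set: {0,2,3,4}
Reachable = {0,1}
  0: safe
  1: VIOLATES
witness against invariant: tau → 1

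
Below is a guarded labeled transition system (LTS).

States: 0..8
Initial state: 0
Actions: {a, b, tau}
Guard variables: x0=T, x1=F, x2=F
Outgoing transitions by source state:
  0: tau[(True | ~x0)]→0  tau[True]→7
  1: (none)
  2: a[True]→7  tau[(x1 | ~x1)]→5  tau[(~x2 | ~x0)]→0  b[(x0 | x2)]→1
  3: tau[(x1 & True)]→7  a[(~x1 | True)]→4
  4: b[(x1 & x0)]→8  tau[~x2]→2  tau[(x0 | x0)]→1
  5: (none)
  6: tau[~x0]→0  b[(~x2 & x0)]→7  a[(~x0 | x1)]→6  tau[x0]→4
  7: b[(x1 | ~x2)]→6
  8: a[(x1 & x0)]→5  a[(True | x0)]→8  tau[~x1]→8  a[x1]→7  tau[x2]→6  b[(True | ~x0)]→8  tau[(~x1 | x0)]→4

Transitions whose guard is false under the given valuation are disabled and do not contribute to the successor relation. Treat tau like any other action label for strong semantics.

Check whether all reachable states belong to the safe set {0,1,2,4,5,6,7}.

Inv-set: {0,1,2,4,5,6,7}
Reach set: {0,1,2,4,5,6,7}
  0: ✓
  1: ✓
  2: ✓
  4: ✓
  5: ✓
  6: ✓
  7: ✓

Answer: INVARIANT HOLDS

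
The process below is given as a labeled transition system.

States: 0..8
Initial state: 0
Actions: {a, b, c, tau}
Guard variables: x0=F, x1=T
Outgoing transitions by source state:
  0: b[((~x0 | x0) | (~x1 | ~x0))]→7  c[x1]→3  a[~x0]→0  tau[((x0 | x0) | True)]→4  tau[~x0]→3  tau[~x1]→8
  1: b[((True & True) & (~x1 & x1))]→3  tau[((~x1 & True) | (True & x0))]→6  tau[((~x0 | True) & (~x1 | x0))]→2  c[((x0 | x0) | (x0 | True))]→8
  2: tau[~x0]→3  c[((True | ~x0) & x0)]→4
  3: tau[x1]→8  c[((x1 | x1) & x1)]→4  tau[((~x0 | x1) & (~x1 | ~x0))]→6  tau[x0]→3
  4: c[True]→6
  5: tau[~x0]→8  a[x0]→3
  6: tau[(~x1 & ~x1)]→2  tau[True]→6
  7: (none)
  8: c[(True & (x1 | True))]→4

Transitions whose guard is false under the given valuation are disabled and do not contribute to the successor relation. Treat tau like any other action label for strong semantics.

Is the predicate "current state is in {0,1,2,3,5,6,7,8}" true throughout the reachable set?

Allowed set {0,1,2,3,5,6,7,8}
Reachable = {0,3,4,6,7,8}
  0: ok
  3: ok
  4: outside
  6: ok
  7: ok
  8: ok
counterexample path to 4: tau

Answer: INVARIANT VIOLATED at state 4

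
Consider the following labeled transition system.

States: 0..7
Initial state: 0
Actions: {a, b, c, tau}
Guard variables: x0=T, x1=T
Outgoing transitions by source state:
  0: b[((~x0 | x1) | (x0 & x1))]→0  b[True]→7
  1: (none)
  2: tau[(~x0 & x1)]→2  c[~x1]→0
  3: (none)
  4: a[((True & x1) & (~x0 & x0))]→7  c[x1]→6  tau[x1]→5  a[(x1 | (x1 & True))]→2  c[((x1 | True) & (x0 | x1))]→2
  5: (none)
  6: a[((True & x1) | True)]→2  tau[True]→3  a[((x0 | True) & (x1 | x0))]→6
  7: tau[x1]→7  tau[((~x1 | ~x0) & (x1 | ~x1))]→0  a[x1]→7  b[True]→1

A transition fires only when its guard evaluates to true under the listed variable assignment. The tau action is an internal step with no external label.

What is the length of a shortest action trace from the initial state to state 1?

BFS to 1:
  depth 0: {0}
  depth 1: {7}
  depth 2: {1}
first hit 1 at d=2 via b·b

Answer: 2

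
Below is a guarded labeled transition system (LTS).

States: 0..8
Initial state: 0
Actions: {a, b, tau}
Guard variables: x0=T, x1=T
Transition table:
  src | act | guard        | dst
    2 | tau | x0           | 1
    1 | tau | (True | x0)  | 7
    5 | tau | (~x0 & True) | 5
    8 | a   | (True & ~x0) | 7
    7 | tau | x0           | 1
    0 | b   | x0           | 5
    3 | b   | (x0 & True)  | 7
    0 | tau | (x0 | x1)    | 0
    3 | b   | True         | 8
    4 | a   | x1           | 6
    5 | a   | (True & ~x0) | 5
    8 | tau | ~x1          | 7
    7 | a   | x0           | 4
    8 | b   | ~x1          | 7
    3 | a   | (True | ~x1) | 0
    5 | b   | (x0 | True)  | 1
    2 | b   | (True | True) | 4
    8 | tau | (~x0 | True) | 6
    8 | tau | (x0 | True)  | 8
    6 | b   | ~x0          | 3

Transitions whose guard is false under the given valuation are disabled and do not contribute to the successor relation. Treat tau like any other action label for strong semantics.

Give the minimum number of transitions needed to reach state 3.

Breadth-first toward 3:
  L0 = {0}
  L1 = {5}
  L2 = {1}
  L3 = {7}
  L4 = {4}
  L5 = {6}
3 never appears.

Answer: UNREACHABLE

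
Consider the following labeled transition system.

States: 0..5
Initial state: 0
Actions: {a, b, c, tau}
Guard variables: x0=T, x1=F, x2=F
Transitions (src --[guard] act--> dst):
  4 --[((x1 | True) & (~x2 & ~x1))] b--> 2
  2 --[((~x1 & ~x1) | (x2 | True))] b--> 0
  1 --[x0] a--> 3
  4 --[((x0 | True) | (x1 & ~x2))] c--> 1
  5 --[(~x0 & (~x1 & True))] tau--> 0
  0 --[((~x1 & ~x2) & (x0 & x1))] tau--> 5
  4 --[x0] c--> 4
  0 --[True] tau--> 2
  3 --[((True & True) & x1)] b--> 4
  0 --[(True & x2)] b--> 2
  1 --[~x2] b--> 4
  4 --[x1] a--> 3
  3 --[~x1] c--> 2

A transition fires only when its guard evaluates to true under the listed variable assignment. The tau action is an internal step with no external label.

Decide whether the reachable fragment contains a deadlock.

Answer: DEADLOCK-FREE

Analysis:
Reachable = {0,2}
  0: tau→2  [deg 1]
  2: b→0  [deg 1]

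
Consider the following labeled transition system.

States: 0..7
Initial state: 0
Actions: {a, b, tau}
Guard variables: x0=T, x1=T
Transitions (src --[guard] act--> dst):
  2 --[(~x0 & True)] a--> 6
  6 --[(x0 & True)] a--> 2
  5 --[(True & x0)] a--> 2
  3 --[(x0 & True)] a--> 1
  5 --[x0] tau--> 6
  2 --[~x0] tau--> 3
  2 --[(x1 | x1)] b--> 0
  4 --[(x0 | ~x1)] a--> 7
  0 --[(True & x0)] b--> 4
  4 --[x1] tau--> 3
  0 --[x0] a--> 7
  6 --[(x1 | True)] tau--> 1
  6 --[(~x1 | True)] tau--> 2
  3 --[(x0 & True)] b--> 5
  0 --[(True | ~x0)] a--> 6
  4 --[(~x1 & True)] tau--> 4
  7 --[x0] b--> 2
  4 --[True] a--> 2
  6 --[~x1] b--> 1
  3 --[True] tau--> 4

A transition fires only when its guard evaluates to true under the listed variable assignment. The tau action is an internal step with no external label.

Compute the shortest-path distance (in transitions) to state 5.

Answer: 3

Analysis:
BFS to 5:
  L0 = {0}
  L1 = {4,6,7}
  L2 = {1,2,3}
  L3 = {5}
5 enters at depth 3; path b·tau·b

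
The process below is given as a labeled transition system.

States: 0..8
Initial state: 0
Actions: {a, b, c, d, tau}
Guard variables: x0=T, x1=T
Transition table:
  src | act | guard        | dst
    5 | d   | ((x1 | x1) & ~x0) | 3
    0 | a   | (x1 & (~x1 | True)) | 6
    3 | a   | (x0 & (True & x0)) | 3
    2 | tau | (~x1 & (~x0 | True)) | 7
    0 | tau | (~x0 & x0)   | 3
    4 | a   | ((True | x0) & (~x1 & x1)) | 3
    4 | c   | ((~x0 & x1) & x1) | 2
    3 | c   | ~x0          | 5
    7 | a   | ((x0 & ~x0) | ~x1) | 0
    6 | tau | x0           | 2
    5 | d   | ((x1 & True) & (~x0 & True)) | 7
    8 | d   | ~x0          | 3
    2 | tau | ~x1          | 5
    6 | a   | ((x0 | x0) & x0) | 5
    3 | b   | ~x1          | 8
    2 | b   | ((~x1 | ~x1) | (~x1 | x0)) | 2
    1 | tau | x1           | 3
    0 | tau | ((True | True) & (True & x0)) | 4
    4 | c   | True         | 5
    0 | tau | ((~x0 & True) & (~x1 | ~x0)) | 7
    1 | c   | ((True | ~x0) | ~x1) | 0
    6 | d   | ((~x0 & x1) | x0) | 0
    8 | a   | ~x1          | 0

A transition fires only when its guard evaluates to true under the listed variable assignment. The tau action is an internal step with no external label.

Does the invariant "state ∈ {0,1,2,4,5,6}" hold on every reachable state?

Answer: INVARIANT HOLDS

Working:
Safe = {0,1,2,4,5,6}
Reachable = {0,2,4,5,6}
  0: safe
  2: safe
  4: safe
  5: safe
  6: safe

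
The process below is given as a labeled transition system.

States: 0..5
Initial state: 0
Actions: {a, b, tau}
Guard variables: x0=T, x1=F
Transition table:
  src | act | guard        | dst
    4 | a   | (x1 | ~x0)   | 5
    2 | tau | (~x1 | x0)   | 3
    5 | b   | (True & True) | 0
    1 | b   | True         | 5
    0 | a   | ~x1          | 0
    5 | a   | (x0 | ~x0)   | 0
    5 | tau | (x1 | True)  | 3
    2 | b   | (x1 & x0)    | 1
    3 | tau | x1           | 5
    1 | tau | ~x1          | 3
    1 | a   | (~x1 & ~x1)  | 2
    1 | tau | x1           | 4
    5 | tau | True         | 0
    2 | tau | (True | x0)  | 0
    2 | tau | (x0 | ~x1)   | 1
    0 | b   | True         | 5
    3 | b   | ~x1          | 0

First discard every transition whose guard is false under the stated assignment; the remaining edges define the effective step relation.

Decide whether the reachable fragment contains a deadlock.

Answer: DEADLOCK-FREE

Working:
Reachable = {0,3,5}
  0: a→0  b→5  [2 exit(s)]
  3: b→0  [1 exit(s)]
  5: a→0  b→0  tau→0  tau→3  [4 exit(s)]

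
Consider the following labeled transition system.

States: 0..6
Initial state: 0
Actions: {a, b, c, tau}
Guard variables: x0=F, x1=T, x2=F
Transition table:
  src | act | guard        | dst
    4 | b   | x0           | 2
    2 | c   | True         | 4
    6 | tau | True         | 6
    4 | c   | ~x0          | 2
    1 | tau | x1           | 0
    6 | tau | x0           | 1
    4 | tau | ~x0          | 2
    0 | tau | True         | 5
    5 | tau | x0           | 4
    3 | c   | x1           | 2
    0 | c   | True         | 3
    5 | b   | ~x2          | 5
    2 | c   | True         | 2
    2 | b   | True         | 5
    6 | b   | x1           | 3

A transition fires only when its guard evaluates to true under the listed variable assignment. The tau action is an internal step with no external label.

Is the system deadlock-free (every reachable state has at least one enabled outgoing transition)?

Answer: DEADLOCK-FREE

Working:
Reach set: {0,2,3,4,5}
  0: c→3  tau→5  [2 out]
  2: b→5  c→2  c→4  [3 out]
  3: c→2  [1 out]
  4: c→2  tau→2  [2 out]
  5: b→5  [1 out]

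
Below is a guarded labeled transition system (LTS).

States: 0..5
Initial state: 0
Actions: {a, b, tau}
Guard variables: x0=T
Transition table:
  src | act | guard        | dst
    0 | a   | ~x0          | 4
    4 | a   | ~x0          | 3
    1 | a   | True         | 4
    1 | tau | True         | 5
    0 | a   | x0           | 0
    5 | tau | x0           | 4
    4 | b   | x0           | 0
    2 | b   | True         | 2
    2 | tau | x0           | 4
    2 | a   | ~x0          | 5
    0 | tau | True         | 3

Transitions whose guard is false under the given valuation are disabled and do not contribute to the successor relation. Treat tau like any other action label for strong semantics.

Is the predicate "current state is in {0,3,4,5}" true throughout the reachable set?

Safe = {0,3,4,5}
Reachable = {0,3}
  0: safe
  3: safe

Answer: INVARIANT HOLDS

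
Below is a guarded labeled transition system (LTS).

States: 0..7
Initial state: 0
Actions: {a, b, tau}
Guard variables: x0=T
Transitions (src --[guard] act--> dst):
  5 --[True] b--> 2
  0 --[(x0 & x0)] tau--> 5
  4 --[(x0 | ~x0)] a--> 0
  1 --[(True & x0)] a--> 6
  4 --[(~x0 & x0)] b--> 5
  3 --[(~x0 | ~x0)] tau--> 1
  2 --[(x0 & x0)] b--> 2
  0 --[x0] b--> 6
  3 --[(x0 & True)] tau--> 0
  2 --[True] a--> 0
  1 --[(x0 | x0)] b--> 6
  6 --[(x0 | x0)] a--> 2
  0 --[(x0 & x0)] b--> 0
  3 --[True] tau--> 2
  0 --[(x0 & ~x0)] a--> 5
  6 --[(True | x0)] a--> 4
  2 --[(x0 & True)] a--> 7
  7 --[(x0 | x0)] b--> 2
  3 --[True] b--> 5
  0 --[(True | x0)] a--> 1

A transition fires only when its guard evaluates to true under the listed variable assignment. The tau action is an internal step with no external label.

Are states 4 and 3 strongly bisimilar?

Answer: NOT BISIMILAR

Analysis:
Compute ~ classes (split until stable):
  round 0: {{0,1,2,3,4,5,6,7}}
  round 1: {{0},{1,2},{3},{4,6},{5,7}}
  round 2: {{0},{1},{2},{3},{4},{5,7},{6}}
7 equivalence class(es) (converged in 3)
4∈{4}, 3∈{3}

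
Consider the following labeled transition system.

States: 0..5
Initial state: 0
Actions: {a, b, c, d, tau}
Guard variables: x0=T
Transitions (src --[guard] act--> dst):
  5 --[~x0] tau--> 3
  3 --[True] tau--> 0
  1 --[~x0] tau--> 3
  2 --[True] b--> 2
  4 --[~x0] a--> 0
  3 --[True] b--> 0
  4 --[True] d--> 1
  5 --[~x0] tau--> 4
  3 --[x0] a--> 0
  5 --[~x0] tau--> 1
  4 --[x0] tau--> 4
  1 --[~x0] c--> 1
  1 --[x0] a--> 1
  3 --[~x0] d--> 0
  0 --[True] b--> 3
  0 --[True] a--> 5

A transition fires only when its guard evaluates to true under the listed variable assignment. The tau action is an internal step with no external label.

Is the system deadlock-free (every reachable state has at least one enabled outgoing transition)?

Answer: DEADLOCK at state 5

Trace:
Reach set: {0,3,5}
  0: a→5  b→3  [2 exit(s)]
  3: a→0  b→0  tau→0  [3 exit(s)]
  5: ∅  [no exit]
trace reaching 5: a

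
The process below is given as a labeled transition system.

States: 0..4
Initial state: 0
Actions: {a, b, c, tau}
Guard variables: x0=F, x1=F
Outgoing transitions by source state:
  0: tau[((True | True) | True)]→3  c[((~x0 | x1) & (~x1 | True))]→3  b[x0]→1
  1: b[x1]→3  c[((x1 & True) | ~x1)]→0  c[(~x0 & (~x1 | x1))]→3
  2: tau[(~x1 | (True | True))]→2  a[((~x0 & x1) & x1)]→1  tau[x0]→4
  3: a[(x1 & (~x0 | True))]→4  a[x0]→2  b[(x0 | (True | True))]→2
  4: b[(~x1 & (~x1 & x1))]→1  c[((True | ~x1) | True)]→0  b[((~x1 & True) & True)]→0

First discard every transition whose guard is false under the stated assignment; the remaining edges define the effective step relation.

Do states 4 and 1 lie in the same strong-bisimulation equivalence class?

Answer: NOT BISIMILAR

Analysis:
Refine partition for ~:
  P[0] = {{0,1,2,3,4}}
  P[1] = {{0},{1},{2},{3},{4}}
5 equivalence class(es) (converged in 2)
class of 4: {4}; class of 1: {1}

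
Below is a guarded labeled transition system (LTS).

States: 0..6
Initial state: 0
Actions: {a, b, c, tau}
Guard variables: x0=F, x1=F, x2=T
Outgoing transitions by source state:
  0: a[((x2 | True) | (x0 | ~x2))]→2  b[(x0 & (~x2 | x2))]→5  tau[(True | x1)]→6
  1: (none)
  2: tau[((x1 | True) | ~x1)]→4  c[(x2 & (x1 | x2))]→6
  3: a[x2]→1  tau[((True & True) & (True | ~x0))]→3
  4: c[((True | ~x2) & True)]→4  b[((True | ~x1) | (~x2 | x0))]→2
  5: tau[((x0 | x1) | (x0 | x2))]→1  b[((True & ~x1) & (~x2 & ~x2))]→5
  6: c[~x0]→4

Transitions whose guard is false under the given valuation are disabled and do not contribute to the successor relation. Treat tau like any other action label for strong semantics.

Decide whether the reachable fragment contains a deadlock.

Reachable = {0,2,4,6}
  0: a→2  tau→6  [2 out]
  2: c→6  tau→4  [2 out]
  4: b→2  c→4  [2 out]
  6: c→4  [1 out]

Answer: DEADLOCK-FREE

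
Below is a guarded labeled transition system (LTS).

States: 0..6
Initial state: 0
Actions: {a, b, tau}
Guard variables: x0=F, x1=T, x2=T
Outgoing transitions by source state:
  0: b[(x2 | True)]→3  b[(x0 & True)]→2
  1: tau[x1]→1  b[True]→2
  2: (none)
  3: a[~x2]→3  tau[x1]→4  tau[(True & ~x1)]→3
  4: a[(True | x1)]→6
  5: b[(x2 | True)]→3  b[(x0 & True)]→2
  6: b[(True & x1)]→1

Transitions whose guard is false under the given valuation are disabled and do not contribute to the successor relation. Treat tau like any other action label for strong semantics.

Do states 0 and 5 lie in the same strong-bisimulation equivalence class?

Refine partition for ~:
  P[0] = {{0,1,2,3,4,5,6}}
  P[1] = {{0,5,6},{1},{2},{3},{4}}
  P[2] = {{0,5},{1},{2},{3},{4},{6}}
stable after 3 split(s): 6 block(s)
0∈{0,5}, 5∈{0,5}

Answer: BISIMILAR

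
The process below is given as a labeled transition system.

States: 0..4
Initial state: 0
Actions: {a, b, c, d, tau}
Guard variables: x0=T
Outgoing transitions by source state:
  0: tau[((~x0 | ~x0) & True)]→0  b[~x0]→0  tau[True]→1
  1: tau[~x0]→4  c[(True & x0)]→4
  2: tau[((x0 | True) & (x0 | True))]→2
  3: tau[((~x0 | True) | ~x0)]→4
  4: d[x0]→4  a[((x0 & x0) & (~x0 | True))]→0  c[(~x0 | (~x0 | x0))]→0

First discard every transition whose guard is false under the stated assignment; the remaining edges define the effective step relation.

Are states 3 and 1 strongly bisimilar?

Answer: NOT BISIMILAR

Working:
Compute ~ classes (split until stable):
  P[0] = {{0,1,2,3,4}}
  P[1] = {{0,2,3},{1},{4}}
  P[2] = {{0},{1},{2},{3},{4}}
5 equivalence class(es) (converged in 3)
class of 3: {3}; class of 1: {1}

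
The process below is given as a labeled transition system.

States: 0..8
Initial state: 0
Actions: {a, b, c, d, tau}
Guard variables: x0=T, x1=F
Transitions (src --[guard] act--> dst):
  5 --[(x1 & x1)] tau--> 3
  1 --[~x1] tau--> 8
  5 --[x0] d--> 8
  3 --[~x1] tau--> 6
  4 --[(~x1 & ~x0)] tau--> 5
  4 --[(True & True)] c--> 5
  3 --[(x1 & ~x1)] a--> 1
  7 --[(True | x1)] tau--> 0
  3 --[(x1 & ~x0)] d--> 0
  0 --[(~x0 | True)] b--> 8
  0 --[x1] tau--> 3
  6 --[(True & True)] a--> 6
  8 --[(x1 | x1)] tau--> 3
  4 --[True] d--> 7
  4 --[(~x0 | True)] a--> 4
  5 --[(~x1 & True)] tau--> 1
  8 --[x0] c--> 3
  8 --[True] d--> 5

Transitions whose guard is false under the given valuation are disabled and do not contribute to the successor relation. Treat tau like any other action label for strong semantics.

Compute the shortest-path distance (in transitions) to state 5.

BFS to 5:
  L0 = {0}
  L1 = {8}
  L2 = {3,5}
5 enters at depth 2; path b·d

Answer: 2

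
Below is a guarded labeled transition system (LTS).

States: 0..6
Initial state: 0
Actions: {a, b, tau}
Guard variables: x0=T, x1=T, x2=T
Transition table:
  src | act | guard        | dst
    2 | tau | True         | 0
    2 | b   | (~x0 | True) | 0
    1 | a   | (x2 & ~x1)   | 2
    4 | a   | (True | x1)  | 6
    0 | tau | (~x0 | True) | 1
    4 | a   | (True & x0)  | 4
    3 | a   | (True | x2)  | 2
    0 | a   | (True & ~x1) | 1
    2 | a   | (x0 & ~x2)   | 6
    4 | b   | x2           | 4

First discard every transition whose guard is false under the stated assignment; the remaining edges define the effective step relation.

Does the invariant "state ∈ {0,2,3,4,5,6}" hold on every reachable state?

Allowed set {0,2,3,4,5,6}
Reachable = {0,1}
  0: ok
  1: outside
counterexample path to 1: tau

Answer: INVARIANT VIOLATED at state 1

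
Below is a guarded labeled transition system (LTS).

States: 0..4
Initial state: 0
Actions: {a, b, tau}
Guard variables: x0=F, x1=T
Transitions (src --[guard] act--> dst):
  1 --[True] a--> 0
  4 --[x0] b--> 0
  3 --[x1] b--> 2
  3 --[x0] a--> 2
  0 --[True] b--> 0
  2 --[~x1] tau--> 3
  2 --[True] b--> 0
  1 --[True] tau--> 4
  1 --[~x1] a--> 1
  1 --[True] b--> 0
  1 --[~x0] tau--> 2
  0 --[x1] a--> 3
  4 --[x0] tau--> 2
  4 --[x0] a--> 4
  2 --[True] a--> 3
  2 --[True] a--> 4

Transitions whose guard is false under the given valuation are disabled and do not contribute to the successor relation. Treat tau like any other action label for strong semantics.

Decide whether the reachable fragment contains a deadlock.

Answer: DEADLOCK at state 4

Trace:
Reach set: {0,2,3,4}
  0: a→3  b→0  [2 exit(s)]
  2: a→3  a→4  b→0  [3 exit(s)]
  3: b→2  [1 exit(s)]
  4: ∅  [STUCK]
Path to 4: a·b·a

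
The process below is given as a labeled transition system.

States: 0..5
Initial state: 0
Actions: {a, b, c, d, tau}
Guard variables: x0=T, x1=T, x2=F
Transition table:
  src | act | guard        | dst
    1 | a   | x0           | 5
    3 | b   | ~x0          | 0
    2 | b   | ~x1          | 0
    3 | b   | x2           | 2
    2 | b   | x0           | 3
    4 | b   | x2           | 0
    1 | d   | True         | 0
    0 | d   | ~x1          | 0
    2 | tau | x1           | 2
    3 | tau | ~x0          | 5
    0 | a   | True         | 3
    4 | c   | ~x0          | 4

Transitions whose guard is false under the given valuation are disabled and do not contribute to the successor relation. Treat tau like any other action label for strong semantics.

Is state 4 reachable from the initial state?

Guard filter leaves 5 enabled edge(s).
Layer 0: {0}
Layer 1: {3}  cumulative {0,3}
Reach set: {0,3}

Answer: UNREACHABLE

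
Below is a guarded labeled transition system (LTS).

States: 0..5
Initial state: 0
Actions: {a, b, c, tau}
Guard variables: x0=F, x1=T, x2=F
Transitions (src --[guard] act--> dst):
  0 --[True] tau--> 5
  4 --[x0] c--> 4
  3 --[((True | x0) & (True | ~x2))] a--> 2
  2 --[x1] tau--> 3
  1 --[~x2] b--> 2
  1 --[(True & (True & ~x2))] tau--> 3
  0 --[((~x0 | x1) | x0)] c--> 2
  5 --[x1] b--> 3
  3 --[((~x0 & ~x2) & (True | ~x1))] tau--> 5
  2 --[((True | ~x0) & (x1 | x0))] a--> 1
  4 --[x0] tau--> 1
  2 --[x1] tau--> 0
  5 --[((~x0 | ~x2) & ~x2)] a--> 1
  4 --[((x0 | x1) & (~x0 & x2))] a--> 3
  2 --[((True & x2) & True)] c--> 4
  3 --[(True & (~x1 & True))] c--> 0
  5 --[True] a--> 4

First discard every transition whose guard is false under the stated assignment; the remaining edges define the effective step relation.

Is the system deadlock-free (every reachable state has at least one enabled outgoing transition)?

Reachable = {0,1,2,3,4,5}
  0: c→2  tau→5  [deg 2]
  1: b→2  tau→3  [deg 2]
  2: a→1  tau→0  tau→3  [deg 3]
  3: a→2  tau→5  [deg 2]
  4: ∅  [deadlock]
  5: a→1  a→4  b→3  [deg 3]
Path to 4: tau·a

Answer: DEADLOCK at state 4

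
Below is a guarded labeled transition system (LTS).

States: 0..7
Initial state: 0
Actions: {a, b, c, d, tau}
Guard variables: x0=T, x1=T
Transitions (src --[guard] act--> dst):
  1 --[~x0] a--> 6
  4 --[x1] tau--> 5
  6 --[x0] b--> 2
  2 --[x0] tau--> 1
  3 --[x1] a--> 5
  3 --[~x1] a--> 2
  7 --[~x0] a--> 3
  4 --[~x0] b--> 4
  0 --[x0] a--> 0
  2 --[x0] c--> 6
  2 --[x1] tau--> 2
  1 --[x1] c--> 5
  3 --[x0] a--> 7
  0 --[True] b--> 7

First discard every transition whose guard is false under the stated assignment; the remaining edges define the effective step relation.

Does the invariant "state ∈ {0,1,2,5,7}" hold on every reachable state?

Inv-set: {0,1,2,5,7}
Reach set: {0,7}
  0: safe
  7: safe

Answer: INVARIANT HOLDS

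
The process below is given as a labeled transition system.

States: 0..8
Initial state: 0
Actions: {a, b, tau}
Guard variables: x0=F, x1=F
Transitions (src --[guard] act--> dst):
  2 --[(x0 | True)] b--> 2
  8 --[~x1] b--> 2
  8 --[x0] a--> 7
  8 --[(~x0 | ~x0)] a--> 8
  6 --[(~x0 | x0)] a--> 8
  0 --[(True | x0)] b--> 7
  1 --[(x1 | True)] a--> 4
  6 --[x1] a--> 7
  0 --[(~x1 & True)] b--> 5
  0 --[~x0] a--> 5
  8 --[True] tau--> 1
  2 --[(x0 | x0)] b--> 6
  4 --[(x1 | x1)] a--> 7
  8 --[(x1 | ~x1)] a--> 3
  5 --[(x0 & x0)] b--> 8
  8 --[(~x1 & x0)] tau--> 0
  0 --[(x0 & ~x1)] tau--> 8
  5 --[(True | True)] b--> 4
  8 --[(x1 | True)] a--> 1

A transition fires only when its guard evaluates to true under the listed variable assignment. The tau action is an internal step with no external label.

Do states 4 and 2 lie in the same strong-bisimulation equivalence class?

Bisimulation quotient by refinement:
  P[0] = {{0,1,2,3,4,5,6,7,8}}
  P[1] = {{0},{1,6},{2,5},{3,4,7},{8}}
  P[2] = {{0},{1},{2},{3,4,7},{5},{6},{8}}
stable after 3 split(s): 7 block(s)
class of 4: {3,4,7}; class of 2: {2}

Answer: NOT BISIMILAR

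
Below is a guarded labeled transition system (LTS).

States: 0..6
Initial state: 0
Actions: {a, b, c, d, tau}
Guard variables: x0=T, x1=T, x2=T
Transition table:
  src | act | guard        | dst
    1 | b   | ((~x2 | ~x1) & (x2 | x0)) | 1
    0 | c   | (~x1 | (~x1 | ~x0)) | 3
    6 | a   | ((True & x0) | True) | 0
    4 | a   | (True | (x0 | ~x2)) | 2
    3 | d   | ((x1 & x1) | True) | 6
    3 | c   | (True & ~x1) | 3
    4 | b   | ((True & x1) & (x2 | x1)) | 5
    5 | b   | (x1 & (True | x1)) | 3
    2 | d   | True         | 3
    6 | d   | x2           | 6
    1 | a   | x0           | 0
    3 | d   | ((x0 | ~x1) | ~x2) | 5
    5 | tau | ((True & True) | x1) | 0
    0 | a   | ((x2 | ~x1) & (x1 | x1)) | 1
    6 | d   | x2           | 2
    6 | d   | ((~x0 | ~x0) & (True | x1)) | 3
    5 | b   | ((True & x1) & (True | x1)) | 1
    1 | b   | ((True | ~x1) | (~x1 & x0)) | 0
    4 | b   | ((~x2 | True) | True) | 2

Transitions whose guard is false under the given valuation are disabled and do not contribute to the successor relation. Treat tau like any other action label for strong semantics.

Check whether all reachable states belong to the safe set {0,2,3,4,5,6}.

Safe = {0,2,3,4,5,6}
R = {0,1}
  0: ok
  1: outside
counterexample path to 1: a

Answer: INVARIANT VIOLATED at state 1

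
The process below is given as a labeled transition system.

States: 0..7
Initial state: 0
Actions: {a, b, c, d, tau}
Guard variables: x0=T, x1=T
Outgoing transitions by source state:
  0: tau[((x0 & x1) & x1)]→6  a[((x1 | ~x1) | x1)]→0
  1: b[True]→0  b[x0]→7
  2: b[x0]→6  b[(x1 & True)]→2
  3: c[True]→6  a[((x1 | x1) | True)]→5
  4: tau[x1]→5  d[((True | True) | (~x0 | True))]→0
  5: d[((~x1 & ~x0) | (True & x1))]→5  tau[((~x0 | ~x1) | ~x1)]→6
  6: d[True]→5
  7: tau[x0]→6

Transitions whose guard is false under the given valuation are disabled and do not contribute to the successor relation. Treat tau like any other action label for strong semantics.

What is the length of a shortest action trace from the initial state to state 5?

Answer: 2

Trace:
BFS to 5:
  L0 = {0}
  L1 = {6}
  L2 = {5}
5 enters at depth 2; path tau·d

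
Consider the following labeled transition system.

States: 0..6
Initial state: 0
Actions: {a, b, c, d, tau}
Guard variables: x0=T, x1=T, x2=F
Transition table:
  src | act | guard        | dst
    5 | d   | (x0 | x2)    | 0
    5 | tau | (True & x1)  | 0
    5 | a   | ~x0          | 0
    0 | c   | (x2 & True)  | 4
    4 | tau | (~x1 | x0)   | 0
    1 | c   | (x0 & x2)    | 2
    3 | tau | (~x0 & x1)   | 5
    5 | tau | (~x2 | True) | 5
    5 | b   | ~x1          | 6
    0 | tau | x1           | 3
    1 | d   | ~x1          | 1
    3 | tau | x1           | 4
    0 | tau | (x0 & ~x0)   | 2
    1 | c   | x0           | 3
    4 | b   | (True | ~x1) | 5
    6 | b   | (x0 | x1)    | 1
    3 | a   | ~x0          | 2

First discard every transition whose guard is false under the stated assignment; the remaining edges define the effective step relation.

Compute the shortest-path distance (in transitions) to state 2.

Answer: UNREACHABLE

Working:
BFS to 2:
  L0 = {0}
  L1 = {3}
  L2 = {4}
  L3 = {5}
2 never appears.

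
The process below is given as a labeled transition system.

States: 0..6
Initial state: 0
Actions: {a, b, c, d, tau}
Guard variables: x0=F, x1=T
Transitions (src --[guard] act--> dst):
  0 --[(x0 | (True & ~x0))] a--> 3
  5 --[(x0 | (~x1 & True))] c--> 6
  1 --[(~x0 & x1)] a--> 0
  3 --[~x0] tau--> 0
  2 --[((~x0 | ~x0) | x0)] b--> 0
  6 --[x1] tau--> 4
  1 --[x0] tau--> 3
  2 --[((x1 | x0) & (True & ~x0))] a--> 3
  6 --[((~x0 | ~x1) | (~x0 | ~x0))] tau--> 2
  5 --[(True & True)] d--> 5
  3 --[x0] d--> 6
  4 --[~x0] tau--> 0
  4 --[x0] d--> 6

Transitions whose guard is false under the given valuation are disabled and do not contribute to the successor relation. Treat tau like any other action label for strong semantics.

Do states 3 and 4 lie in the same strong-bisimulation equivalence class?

Answer: BISIMILAR

Analysis:
Refine partition for ~:
  P[0] = {{0,1,2,3,4,5,6}}
  P[1] = {{0,1},{2},{3,4,6},{5}}
  P[2] = {{0},{1},{2},{3,4},{5},{6}}
stable after 3 split(s): 6 block(s)
[3]={3,4}  [4]={3,4}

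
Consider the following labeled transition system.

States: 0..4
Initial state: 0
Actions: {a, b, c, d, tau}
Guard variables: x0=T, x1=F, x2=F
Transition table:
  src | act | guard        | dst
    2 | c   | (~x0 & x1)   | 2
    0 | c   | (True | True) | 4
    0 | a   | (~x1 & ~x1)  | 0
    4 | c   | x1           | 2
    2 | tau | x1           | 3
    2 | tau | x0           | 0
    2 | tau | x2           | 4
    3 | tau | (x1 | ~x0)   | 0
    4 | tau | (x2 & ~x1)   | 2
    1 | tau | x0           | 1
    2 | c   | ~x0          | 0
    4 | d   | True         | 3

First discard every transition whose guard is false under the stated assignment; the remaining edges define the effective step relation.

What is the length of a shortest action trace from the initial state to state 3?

Answer: 2

Trace:
Layered search for 3:
  depth 0: {0}
  depth 1: {4}
  depth 2: {3}
first hit 3 at d=2 via c·d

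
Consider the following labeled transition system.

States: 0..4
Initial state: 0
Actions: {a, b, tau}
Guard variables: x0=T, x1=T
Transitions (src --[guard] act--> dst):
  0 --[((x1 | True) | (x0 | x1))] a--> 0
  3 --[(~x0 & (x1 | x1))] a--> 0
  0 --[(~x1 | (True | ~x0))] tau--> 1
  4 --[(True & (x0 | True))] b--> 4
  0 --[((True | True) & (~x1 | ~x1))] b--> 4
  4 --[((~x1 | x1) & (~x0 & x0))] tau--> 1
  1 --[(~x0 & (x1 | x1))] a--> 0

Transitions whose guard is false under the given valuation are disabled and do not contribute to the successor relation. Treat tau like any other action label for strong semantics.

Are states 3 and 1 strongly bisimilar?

Refine partition for ~:
  round 0: {{0,1,2,3,4}}
  round 1: {{0},{1,2,3},{4}}
3 equivalence class(es) (converged in 2)
class of 3: {1,2,3}; class of 1: {1,2,3}

Answer: BISIMILAR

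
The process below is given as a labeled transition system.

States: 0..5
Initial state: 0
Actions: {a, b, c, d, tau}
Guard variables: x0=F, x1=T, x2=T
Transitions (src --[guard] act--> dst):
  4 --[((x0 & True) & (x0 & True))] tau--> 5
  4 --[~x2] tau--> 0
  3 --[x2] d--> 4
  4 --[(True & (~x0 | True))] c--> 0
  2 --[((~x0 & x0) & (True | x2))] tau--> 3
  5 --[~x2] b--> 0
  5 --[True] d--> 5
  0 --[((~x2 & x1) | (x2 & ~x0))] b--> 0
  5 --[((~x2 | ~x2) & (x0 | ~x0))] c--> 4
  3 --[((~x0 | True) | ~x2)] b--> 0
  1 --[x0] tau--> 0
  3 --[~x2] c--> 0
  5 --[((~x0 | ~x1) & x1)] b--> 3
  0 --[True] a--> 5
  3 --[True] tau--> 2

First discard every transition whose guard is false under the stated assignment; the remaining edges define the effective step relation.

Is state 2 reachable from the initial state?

After dropping false guards: 8 live edges.
L0 = {0}
L1 = {5}  cumulative {0,5}
L2 = {3}  cumulative {0,3,5}
L3 = {2,4}  cumulative {0,2,3,4,5}
Reach set: {0,2,3,4,5}
Path to 2: a·b·tau

Answer: REACHABLE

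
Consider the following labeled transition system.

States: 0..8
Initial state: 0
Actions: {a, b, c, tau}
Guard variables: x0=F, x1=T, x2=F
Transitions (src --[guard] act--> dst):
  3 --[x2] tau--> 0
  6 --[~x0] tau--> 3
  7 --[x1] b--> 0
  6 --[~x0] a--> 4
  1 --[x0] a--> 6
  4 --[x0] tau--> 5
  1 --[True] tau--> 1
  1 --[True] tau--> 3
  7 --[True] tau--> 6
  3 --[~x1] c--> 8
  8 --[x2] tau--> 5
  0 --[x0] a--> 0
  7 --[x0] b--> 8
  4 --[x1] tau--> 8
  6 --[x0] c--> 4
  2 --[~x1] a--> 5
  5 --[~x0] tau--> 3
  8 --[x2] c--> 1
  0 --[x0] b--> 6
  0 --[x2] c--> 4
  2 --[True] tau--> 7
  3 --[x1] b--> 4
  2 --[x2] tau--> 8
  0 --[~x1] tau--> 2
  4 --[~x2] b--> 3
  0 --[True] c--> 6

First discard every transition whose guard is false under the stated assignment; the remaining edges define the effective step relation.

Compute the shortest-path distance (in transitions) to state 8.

Answer: 3

Analysis:
Breadth-first toward 8:
  depth 0: {0}
  depth 1: {6}
  depth 2: {3,4}
  depth 3: {8}
first hit 8 at d=3 via c·a·tau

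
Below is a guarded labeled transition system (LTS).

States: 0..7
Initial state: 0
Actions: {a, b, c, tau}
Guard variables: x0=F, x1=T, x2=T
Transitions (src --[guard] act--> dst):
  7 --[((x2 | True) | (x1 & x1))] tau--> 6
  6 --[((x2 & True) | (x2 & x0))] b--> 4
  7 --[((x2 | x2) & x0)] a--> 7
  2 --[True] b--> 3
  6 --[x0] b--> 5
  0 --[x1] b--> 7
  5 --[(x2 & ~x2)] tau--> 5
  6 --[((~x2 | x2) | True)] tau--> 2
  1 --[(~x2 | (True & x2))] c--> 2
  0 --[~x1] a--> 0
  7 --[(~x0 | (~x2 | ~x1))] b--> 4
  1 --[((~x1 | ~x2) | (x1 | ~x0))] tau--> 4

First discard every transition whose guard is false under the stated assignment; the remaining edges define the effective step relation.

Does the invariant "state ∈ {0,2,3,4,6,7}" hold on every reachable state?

Safe = {0,2,3,4,6,7}
R = {0,2,3,4,6,7}
  0: ok
  2: ok
  3: ok
  4: ok
  6: ok
  7: ok

Answer: INVARIANT HOLDS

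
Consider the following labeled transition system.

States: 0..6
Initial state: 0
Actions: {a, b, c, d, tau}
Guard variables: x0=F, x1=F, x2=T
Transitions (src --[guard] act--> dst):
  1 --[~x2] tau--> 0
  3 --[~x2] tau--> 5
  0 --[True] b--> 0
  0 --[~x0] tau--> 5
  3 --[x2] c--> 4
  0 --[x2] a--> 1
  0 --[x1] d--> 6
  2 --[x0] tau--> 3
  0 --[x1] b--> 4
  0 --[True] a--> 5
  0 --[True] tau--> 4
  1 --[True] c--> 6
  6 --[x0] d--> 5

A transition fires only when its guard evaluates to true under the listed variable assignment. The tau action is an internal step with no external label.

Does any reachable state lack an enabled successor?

Answer: DEADLOCK at state 4

Analysis:
Reachable = {0,1,4,5,6}
  0: a→1  a→5  b→0  tau→4  tau→5  [5 exit(s)]
  1: c→6  [1 exit(s)]
  4: ∅  [deadlock]
  5: ∅  [deadlock]
  6: ∅  [deadlock]
Path to 4: tau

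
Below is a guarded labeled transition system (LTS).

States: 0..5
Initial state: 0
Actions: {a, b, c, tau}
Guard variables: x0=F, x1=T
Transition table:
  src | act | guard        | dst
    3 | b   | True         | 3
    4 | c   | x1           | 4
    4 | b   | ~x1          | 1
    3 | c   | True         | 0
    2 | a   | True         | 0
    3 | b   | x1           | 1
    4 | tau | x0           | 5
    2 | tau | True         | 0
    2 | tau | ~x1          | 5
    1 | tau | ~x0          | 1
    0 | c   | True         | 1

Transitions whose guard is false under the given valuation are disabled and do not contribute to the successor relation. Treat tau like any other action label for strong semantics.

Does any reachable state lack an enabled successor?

Reach set: {0,1}
  0: c→1  [1 out]
  1: tau→1  [1 out]

Answer: DEADLOCK-FREE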